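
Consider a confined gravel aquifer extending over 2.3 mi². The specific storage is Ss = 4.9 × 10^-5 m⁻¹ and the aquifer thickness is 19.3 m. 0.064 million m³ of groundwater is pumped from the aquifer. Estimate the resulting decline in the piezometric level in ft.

S = Ss × b = 4.9 × 10^-5 m⁻¹ × 19.3 m = 9.457 × 10^-4
A = 2.3 mi² = 5.957 × 10^6 m²
ΔV = 0.064 million m³ = 64000 m³
Δh = ΔV / (S × A) = 64000 m³ / (9.457 × 10^-4 × 5.957 × 10^6 m²) = 11.36 m
Δh = 11.36 m = 37.27 ft

Δh ≈ 37.3 ft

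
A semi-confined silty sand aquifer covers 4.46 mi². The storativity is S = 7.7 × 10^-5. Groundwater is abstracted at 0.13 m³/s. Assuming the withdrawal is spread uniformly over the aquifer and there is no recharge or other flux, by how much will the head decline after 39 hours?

Δh ≈ 20.5 m

A = 4.46 mi² = 1.155 × 10^7 m²
Q = 0.13 m³/s = 11230 m³/d
t = 39 hours = 1.625 d
ΔV = Q × t = 11230 m³/d × 1.625 d = 18250 m³
Δh = ΔV / (S × A) = 18250 / (7.7 × 10^-5 × 1.155 × 10^7) = 20.52 m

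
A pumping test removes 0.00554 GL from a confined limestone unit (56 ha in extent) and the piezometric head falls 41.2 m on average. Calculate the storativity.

S ≈ 2.4 × 10^-4

A = 56 ha = 5.6 × 10^5 m²
ΔV = 0.00554 GL = 5540 m³
S = ΔV / (A × Δh) = 5540 m³ / (5.6 × 10^5 m² × 41.2 m) = 2.401 × 10^-4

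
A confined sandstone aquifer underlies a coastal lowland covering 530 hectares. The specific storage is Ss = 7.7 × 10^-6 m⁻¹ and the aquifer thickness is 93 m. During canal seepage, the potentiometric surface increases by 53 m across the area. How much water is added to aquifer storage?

ΔV ≈ 2.01 × 10^5 m³

S = Ss × b = 7.7 × 10^-6 m⁻¹ × 93 m = 7.161 × 10^-4
A = 530 hectares = 5.3 × 10^6 m²
ΔV = S × A × Δh = 7.161 × 10^-4 × 5.3 × 10^6 m² × 53 m = 2.012 × 10^5 m³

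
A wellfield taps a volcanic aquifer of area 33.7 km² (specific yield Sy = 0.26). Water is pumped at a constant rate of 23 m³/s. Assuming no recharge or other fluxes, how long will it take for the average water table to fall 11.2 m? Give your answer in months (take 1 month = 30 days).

A = 33.7 km² = 3.37 × 10^7 m²
ΔV = Sy × A × Δh = 0.26 × 3.37 × 10^7 × 11.2 = 9.813 × 10^7 m³
Q = 23 m³/s = 1.987 × 10^6 m³/d
t = ΔV / Q = 9.813 × 10^7 m³ / 1.987 × 10^6 m³/d = 49.38 d
t = 49.38 d ≈ 1.646 months

t ≈ 1.65 months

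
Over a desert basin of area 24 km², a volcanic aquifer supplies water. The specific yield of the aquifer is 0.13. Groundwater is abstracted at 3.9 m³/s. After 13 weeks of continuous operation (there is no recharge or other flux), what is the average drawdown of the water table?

Δh ≈ 9.83 m

A = 24 km² = 2.4 × 10^7 m²
Q = 3.9 m³/s = 3.37 × 10^5 m³/d
t = 13 weeks = 91 d
ΔV = Q × t = 3.37 × 10^5 m³/d × 91 d = 3.066 × 10^7 m³
Δh = ΔV / (Sy × A) = 3.066 × 10^7 / (0.13 × 2.4 × 10^7) = 9.828 m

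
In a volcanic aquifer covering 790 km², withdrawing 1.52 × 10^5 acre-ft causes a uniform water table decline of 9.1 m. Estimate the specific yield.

A = 790 km² = 7.9 × 10^8 m²
ΔV = 1.52 × 10^5 acre-ft = 1.875 × 10^8 m³
Sy = ΔV / (A × Δh) = 1.875 × 10^8 m³ / (7.9 × 10^8 m² × 9.1 m) = 0.02608

Sy ≈ 0.026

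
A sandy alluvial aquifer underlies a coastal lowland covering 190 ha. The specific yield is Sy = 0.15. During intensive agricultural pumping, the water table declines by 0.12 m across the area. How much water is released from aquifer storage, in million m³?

A = 190 ha = 1.9 × 10^6 m²
ΔV = Sy × A × Δh = 0.15 × 1.9 × 10^6 m² × 0.12 m = 34200 m³
ΔV = 34200 m³ = 0.0342 million m³

ΔV ≈ 0.0342 million m³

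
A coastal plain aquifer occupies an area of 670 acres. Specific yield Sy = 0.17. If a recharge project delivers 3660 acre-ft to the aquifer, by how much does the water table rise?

Δh ≈ 9.79 m

A = 670 acres = 2.711 × 10^6 m²
ΔV = 3660 acre-ft = 4.515 × 10^6 m³
Δh = ΔV / (Sy × A) = 4.515 × 10^6 m³ / (0.17 × 2.711 × 10^6 m²) = 9.794 m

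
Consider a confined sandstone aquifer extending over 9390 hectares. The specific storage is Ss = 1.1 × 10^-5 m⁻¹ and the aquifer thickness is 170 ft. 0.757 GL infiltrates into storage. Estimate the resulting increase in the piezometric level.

b = 170 ft = 51.82 m
S = Ss × b = 1.1 × 10^-5 m⁻¹ × 51.82 m = 5.7 × 10^-4
A = 9390 hectares = 9.39 × 10^7 m²
ΔV = 0.757 GL = 7.57 × 10^5 m³
Δh = ΔV / (S × A) = 7.57 × 10^5 m³ / (5.7 × 10^-4 × 9.39 × 10^7 m²) = 14.14 m

Δh ≈ 14.1 m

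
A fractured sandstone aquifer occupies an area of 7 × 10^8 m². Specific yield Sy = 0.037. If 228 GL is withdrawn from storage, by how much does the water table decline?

Δh ≈ 8.8 m

ΔV = 228 GL = 2.28 × 10^8 m³
Δh = ΔV / (Sy × A) = 2.28 × 10^8 m³ / (0.037 × 7 × 10^8 m²) = 8.803 m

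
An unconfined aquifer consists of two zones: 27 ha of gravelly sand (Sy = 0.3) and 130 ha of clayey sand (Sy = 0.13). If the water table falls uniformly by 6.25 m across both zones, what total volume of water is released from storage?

A₁ = 27 ha = 2.7 × 10^5 m²; A₂ = 130 ha = 1.3 × 10^6 m²
ΔV₁ = 0.3 × 2.7 × 10^5 × 6.25 = 5.062 × 10^5 m³
ΔV₂ = 0.13 × 1.3 × 10^6 × 6.25 = 1.056 × 10^6 m³
ΔV = ΔV₁ + ΔV₂ = 1.562 × 10^6 m³

ΔV ≈ 1.56 × 10^6 m³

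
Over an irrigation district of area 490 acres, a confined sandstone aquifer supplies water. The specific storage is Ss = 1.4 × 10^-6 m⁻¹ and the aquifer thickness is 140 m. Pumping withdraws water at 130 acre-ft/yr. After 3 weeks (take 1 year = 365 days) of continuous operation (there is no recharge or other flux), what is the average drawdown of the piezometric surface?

Δh ≈ 23.7 m

S = Ss × b = 1.4 × 10^-6 m⁻¹ × 140 m = 1.96 × 10^-4
A = 490 acres = 1.983 × 10^6 m²
Q = 130 acre-ft/yr = 439.3 m³/d
t = 3 weeks = 21 d
ΔV = Q × t = 439.3 m³/d × 21 d = 9226 m³
Δh = ΔV / (S × A) = 9226 / (1.96 × 10^-4 × 1.983 × 10^6) = 23.74 m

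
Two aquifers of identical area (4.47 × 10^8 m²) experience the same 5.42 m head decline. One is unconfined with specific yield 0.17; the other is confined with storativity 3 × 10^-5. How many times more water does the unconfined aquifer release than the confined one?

Unconfined: ΔV_u = Sy × A × Δh = 0.17 × 4.47 × 10^8 × 5.42 = 4.119 × 10^8 m³
Confined: ΔV_c = S × A × Δh = 3 × 10^-5 × 4.47 × 10^8 × 5.42 = 72680 m³
Ratio = ΔV_u / ΔV_c = Sy / S = 0.17 / 3 × 10^-5 = 5667

ΔV_u / ΔV_c ≈ 5670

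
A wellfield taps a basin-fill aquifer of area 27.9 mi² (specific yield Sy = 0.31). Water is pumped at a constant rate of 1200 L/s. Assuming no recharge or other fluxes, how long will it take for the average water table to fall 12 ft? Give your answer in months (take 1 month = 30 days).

A = 27.9 mi² = 7.226 × 10^7 m²
Δh = 12 ft = 3.658 m
ΔV = Sy × A × Δh = 0.31 × 7.226 × 10^7 × 3.658 = 8.193 × 10^7 m³
Q = 1200 L/s = 1.037 × 10^5 m³/d
t = ΔV / Q = 8.193 × 10^7 m³ / 1.037 × 10^5 m³/d = 790.3 d
t = 790.3 d ≈ 26.34 months

t ≈ 26.3 months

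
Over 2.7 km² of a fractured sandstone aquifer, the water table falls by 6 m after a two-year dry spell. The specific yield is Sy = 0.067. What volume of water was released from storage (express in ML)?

ΔV ≈ 1090 ML

A = 2.7 km² = 2.7 × 10^6 m²
ΔV = Sy × A × Δh = 0.067 × 2.7 × 10^6 m² × 6 m = 1.085 × 10^6 m³
ΔV = 1.085 × 10^6 m³ = 1085 ML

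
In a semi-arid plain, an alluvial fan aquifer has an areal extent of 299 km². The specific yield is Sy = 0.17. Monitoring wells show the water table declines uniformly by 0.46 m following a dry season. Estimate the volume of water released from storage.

ΔV ≈ 2.34 × 10^7 m³

A = 299 km² = 2.99 × 10^8 m²
ΔV = Sy × A × Δh = 0.17 × 2.99 × 10^8 m² × 0.46 m = 2.338 × 10^7 m³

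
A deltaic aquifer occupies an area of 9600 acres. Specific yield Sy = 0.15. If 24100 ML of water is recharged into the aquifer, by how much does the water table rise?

Δh ≈ 4.14 m

A = 9600 acres = 3.885 × 10^7 m²
ΔV = 24100 ML = 2.41 × 10^7 m³
Δh = ΔV / (Sy × A) = 2.41 × 10^7 m³ / (0.15 × 3.885 × 10^7 m²) = 4.136 m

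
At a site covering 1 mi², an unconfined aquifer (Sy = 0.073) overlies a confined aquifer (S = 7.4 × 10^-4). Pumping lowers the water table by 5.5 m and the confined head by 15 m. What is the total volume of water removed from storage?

ΔV ≈ 1.07 × 10^6 m³

A = 1 mi² = 2.59 × 10^6 m²
Unconfined: ΔV_u = Sy × A × Δh_u = 0.073 × 2.59 × 10^6 × 5.5 = 1.04 × 10^6 m³
Confined: ΔV_c = S × A × Δh_c = 7.4 × 10^-4 × 2.59 × 10^6 × 15 = 28750 m³
Total ΔV = 1.04 × 10^6 + 28750 = 1.069 × 10^6 m³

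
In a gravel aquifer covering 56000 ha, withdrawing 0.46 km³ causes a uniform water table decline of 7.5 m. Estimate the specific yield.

Sy ≈ 0.11

A = 56000 ha = 5.6 × 10^8 m²
ΔV = 0.46 km³ = 4.6 × 10^8 m³
Sy = ΔV / (A × Δh) = 4.6 × 10^8 m³ / (5.6 × 10^8 m² × 7.5 m) = 0.1095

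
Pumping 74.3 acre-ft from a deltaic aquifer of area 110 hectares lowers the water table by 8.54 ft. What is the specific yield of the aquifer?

Sy ≈ 0.032

A = 110 hectares = 1.1 × 10^6 m²
Δh = 8.54 ft = 2.603 m
ΔV = 74.3 acre-ft = 91650 m³
Sy = ΔV / (A × Δh) = 91650 m³ / (1.1 × 10^6 m² × 2.603 m) = 0.03201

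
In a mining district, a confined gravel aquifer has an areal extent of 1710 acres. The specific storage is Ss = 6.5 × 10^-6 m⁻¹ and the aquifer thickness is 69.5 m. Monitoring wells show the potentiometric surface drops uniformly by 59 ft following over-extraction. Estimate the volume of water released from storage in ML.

ΔV ≈ 56.2 ML

S = Ss × b = 6.5 × 10^-6 m⁻¹ × 69.5 m = 4.517 × 10^-4
A = 1710 acres = 6.92 × 10^6 m²
Δh = 59 ft = 17.98 m
ΔV = S × A × Δh = 4.517 × 10^-4 × 6.92 × 10^6 m² × 17.98 m = 56220 m³
ΔV = 56220 m³ = 56.22 ML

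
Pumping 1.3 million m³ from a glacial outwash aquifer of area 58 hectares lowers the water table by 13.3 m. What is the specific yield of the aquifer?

A = 58 hectares = 5.8 × 10^5 m²
ΔV = 1.3 million m³ = 1.3 × 10^6 m³
Sy = ΔV / (A × Δh) = 1.3 × 10^6 m³ / (5.8 × 10^5 m² × 13.3 m) = 0.1685

Sy ≈ 0.17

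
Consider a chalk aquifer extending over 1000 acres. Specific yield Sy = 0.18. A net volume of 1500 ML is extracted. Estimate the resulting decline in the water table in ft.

Δh ≈ 6.76 ft

A = 1000 acres = 4.047 × 10^6 m²
ΔV = 1500 ML = 1.5 × 10^6 m³
Δh = ΔV / (Sy × A) = 1.5 × 10^6 m³ / (0.18 × 4.047 × 10^6 m²) = 2.059 m
Δh = 2.059 m = 6.756 ft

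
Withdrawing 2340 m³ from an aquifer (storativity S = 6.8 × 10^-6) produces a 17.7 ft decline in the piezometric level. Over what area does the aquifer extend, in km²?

Δh = 17.7 ft = 5.395 m
A = ΔV / (S × Δh) = 2340 / (6.8 × 10^-6 × 5.395) = 6.379 × 10^7 m²
A = 6.379 × 10^7 m² = 63.79 km²

A ≈ 63.8 km²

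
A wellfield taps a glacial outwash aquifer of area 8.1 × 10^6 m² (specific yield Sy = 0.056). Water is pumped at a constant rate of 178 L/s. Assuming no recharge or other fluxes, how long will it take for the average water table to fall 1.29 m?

ΔV = Sy × A × Δh = 0.056 × 8.1 × 10^6 × 1.29 = 5.851 × 10^5 m³
Q = 178 L/s = 15380 m³/d
t = ΔV / Q = 5.851 × 10^5 m³ / 15380 m³/d = 38.05 d

t ≈ 38 days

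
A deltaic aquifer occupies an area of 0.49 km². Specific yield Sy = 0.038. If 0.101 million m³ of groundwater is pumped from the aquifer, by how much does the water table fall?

A = 0.49 km² = 4.9 × 10^5 m²
ΔV = 0.101 million m³ = 1.01 × 10^5 m³
Δh = ΔV / (Sy × A) = 1.01 × 10^5 m³ / (0.038 × 4.9 × 10^5 m²) = 5.424 m

Δh ≈ 5.42 m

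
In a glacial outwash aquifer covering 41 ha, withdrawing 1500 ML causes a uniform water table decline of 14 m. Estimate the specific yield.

A = 41 ha = 4.1 × 10^5 m²
ΔV = 1500 ML = 1.5 × 10^6 m³
Sy = ΔV / (A × Δh) = 1.5 × 10^6 m³ / (4.1 × 10^5 m² × 14 m) = 0.2613

Sy ≈ 0.26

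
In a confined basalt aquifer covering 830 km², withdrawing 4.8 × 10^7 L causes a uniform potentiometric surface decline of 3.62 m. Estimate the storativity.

A = 830 km² = 8.3 × 10^8 m²
ΔV = 4.8 × 10^7 L = 48000 m³
S = ΔV / (A × Δh) = 48000 m³ / (8.3 × 10^8 m² × 3.62 m) = 1.598 × 10^-5

S ≈ 1.6 × 10^-5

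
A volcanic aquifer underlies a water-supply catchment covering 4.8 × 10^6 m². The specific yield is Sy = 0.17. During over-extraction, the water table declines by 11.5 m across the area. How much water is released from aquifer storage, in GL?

ΔV ≈ 9.38 GL

ΔV = Sy × A × Δh = 0.17 × 4.8 × 10^6 m² × 11.5 m = 9.384 × 10^6 m³
ΔV = 9.384 × 10^6 m³ = 9.384 GL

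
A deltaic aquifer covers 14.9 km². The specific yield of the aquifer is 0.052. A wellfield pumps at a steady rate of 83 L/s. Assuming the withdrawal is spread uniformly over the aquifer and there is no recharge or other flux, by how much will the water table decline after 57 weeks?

Δh ≈ 3.69 m

A = 14.9 km² = 1.49 × 10^7 m²
Q = 83 L/s = 7171 m³/d
t = 57 weeks = 399 d
ΔV = Q × t = 7171 m³/d × 399 d = 2.861 × 10^6 m³
Δh = ΔV / (Sy × A) = 2.861 × 10^6 / (0.052 × 1.49 × 10^7) = 3.693 m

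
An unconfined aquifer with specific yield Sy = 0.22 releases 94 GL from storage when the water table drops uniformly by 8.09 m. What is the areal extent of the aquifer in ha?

A ≈ 5280 ha

ΔV = 94 GL = 9.4 × 10^7 m³
A = ΔV / (Sy × Δh) = 9.4 × 10^7 / (0.22 × 8.09) = 5.281 × 10^7 m²
A = 5.281 × 10^7 m² = 5281 ha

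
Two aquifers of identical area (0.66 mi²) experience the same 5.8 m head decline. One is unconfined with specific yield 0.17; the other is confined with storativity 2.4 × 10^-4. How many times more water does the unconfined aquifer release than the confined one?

A = 0.66 mi² = 1.709 × 10^6 m²
Unconfined: ΔV_u = Sy × A × Δh = 0.17 × 1.709 × 10^6 × 5.8 = 1.685 × 10^6 m³
Confined: ΔV_c = S × A × Δh = 2.4 × 10^-4 × 1.709 × 10^6 × 5.8 = 2379 m³
Ratio = ΔV_u / ΔV_c = Sy / S = 0.17 / 2.4 × 10^-4 = 708.3

ΔV_u / ΔV_c ≈ 708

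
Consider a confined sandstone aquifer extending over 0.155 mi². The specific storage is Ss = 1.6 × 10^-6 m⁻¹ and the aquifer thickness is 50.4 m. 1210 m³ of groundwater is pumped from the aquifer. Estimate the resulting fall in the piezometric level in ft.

Δh ≈ 123 ft

S = Ss × b = 1.6 × 10^-6 m⁻¹ × 50.4 m = 8.064 × 10^-5
A = 0.155 mi² = 4.014 × 10^5 m²
Δh = ΔV / (S × A) = 1210 m³ / (8.064 × 10^-5 × 4.014 × 10^5 m²) = 37.38 m
Δh = 37.38 m = 122.6 ft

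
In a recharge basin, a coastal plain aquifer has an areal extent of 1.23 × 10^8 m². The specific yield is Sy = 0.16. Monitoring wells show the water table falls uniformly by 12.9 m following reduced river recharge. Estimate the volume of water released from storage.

ΔV = Sy × A × Δh = 0.16 × 1.23 × 10^8 m² × 12.9 m = 2.539 × 10^8 m³

ΔV ≈ 2.54 × 10^8 m³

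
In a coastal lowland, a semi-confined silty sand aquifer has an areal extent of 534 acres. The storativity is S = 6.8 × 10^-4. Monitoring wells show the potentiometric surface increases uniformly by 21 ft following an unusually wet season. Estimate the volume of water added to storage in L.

A = 534 acres = 2.161 × 10^6 m²
Δh = 21 ft = 6.401 m
ΔV = S × A × Δh = 6.8 × 10^-4 × 2.161 × 10^6 m² × 6.401 m = 9406 m³
ΔV = 9406 m³ = 9.406 × 10^6 L

ΔV ≈ 9.41 × 10^6 L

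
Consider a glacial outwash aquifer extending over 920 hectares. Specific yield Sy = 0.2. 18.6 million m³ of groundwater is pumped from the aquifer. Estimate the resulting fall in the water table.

Δh ≈ 10.1 m

A = 920 hectares = 9.2 × 10^6 m²
ΔV = 18.6 million m³ = 1.86 × 10^7 m³
Δh = ΔV / (Sy × A) = 1.86 × 10^7 m³ / (0.2 × 9.2 × 10^6 m²) = 10.11 m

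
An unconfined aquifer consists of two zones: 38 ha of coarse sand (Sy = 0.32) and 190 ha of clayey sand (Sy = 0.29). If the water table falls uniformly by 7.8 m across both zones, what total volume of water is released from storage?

ΔV ≈ 5.25 × 10^6 m³

A₁ = 38 ha = 3.8 × 10^5 m²; A₂ = 190 ha = 1.9 × 10^6 m²
ΔV₁ = 0.32 × 3.8 × 10^5 × 7.8 = 9.485 × 10^5 m³
ΔV₂ = 0.29 × 1.9 × 10^6 × 7.8 = 4.298 × 10^6 m³
ΔV = ΔV₁ + ΔV₂ = 5.246 × 10^6 m³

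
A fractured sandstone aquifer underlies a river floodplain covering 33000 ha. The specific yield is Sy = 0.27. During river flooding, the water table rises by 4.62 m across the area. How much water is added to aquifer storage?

ΔV ≈ 4.12 × 10^8 m³

A = 33000 ha = 3.3 × 10^8 m²
ΔV = Sy × A × Δh = 0.27 × 3.3 × 10^8 m² × 4.62 m = 4.116 × 10^8 m³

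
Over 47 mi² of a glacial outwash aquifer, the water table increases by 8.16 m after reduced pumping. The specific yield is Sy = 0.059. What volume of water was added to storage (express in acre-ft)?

ΔV ≈ 47500 acre-ft

A = 47 mi² = 1.217 × 10^8 m²
ΔV = Sy × A × Δh = 0.059 × 1.217 × 10^8 m² × 8.16 m = 5.861 × 10^7 m³
ΔV = 5.861 × 10^7 m³ = 47510 acre-ft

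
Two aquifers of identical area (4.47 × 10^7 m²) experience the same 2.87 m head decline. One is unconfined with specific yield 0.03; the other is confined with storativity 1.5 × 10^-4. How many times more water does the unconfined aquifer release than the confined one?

ΔV_u / ΔV_c ≈ 200

Unconfined: ΔV_u = Sy × A × Δh = 0.03 × 4.47 × 10^7 × 2.87 = 3.849 × 10^6 m³
Confined: ΔV_c = S × A × Δh = 1.5 × 10^-4 × 4.47 × 10^7 × 2.87 = 19240 m³
Ratio = ΔV_u / ΔV_c = Sy / S = 0.03 / 1.5 × 10^-4 = 200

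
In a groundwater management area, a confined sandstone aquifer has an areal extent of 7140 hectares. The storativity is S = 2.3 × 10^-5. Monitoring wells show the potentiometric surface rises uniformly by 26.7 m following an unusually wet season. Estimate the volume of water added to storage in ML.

A = 7140 hectares = 7.14 × 10^7 m²
ΔV = S × A × Δh = 2.3 × 10^-5 × 7.14 × 10^7 m² × 26.7 m = 43850 m³
ΔV = 43850 m³ = 43.85 ML

ΔV ≈ 43.8 ML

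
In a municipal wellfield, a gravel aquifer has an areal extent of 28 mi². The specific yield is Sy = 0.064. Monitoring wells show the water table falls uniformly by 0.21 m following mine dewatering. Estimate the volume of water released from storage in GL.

A = 28 mi² = 7.252 × 10^7 m²
ΔV = Sy × A × Δh = 0.064 × 7.252 × 10^7 m² × 0.21 m = 9.747 × 10^5 m³
ΔV = 9.747 × 10^5 m³ = 0.9747 GL

ΔV ≈ 0.975 GL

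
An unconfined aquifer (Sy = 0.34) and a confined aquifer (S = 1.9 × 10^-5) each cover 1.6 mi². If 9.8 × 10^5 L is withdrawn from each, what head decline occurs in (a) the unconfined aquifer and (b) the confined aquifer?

Δh_u ≈ 6.96 × 10^-4 m; Δh_c ≈ 12.4 m

A = 1.6 mi² = 4.144 × 10^6 m²
ΔV = 9.8 × 10^5 L = 980 m³
Unconfined: Δh_u = ΔV/(Sy·A) = 980/(0.34 × 4.144 × 10^6) = 6.956 × 10^-4 m
Confined: Δh_c = ΔV/(S·A) = 980/(1.9 × 10^-5 × 4.144 × 10^6) = 12.45 m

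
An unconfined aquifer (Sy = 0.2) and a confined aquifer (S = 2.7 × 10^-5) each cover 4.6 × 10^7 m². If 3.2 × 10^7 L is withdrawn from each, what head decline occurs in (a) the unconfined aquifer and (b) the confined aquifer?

ΔV = 3.2 × 10^7 L = 32000 m³
Unconfined: Δh_u = ΔV/(Sy·A) = 32000/(0.2 × 4.6 × 10^7) = 0.003478 m
Confined: Δh_c = ΔV/(S·A) = 32000/(2.7 × 10^-5 × 4.6 × 10^7) = 25.76 m

Δh_u ≈ 0.00348 m; Δh_c ≈ 25.8 m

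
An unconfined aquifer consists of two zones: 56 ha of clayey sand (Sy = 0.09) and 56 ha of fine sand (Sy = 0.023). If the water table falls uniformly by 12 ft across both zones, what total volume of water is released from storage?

ΔV ≈ 2.31 × 10^5 m³

A₁ = 56 ha = 5.6 × 10^5 m²; A₂ = 56 ha = 5.6 × 10^5 m²
Δh = 12 ft = 3.658 m
ΔV₁ = 0.09 × 5.6 × 10^5 × 3.658 = 1.843 × 10^5 m³
ΔV₂ = 0.023 × 5.6 × 10^5 × 3.658 = 47110 m³
ΔV = ΔV₁ + ΔV₂ = 2.315 × 10^5 m³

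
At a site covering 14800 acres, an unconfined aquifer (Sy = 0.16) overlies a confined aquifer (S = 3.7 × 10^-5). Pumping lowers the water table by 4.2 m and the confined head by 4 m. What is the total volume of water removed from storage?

ΔV ≈ 4.03 × 10^7 m³

A = 14800 acres = 5.989 × 10^7 m²
Unconfined: ΔV_u = Sy × A × Δh_u = 0.16 × 5.989 × 10^7 × 4.2 = 4.025 × 10^7 m³
Confined: ΔV_c = S × A × Δh_c = 3.7 × 10^-5 × 5.989 × 10^7 × 4 = 8864 m³
Total ΔV = 4.025 × 10^7 + 8864 = 4.026 × 10^7 m³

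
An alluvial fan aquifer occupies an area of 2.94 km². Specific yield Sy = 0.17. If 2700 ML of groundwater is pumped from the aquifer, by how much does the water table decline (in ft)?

Δh ≈ 17.7 ft

A = 2.94 km² = 2.94 × 10^6 m²
ΔV = 2700 ML = 2.7 × 10^6 m³
Δh = ΔV / (Sy × A) = 2.7 × 10^6 m³ / (0.17 × 2.94 × 10^6 m²) = 5.402 m
Δh = 5.402 m = 17.72 ft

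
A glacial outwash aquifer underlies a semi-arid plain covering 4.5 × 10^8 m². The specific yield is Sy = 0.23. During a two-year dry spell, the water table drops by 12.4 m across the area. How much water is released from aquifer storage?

ΔV = Sy × A × Δh = 0.23 × 4.5 × 10^8 m² × 12.4 m = 1.283 × 10^9 m³

ΔV ≈ 1.28 × 10^9 m³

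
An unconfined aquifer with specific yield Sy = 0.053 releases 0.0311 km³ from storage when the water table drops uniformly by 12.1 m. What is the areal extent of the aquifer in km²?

ΔV = 0.0311 km³ = 3.11 × 10^7 m³
A = ΔV / (Sy × Δh) = 3.11 × 10^7 / (0.053 × 12.1) = 4.85 × 10^7 m²
A = 4.85 × 10^7 m² = 48.5 km²

A ≈ 48.5 km²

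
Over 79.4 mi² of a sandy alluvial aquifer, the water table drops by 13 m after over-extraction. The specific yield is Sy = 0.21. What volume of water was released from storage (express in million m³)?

A = 79.4 mi² = 2.056 × 10^8 m²
ΔV = Sy × A × Δh = 0.21 × 2.056 × 10^8 m² × 13 m = 5.614 × 10^8 m³
ΔV = 5.614 × 10^8 m³ = 561.4 million m³

ΔV ≈ 561 million m³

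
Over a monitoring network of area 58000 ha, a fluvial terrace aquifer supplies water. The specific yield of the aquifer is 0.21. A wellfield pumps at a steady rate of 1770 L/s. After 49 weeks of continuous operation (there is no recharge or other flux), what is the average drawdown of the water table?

A = 58000 ha = 5.8 × 10^8 m²
Q = 1770 L/s = 1.529 × 10^5 m³/d
t = 49 weeks = 343 d
ΔV = Q × t = 1.529 × 10^5 m³/d × 343 d = 5.245 × 10^7 m³
Δh = ΔV / (Sy × A) = 5.245 × 10^7 / (0.21 × 5.8 × 10^8) = 0.4307 m

Δh ≈ 0.431 m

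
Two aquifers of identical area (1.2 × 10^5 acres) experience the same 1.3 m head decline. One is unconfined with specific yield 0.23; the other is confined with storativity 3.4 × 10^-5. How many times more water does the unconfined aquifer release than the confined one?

ΔV_u / ΔV_c ≈ 6760

A = 1.2 × 10^5 acres = 4.856 × 10^8 m²
Unconfined: ΔV_u = Sy × A × Δh = 0.23 × 4.856 × 10^8 × 1.3 = 1.452 × 10^8 m³
Confined: ΔV_c = S × A × Δh = 3.4 × 10^-5 × 4.856 × 10^8 × 1.3 = 21460 m³
Ratio = ΔV_u / ΔV_c = Sy / S = 0.23 / 3.4 × 10^-5 = 6765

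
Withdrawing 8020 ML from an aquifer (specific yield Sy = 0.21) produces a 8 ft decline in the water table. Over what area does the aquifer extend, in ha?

A ≈ 1570 ha

Δh = 8 ft = 2.438 m
ΔV = 8020 ML = 8.02 × 10^6 m³
A = ΔV / (Sy × Δh) = 8.02 × 10^6 / (0.21 × 2.438) = 1.566 × 10^7 m²
A = 1.566 × 10^7 m² = 1566 ha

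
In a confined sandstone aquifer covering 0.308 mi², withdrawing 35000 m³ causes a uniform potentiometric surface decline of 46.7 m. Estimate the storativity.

S ≈ 9.4 × 10^-4

A = 0.308 mi² = 7.977 × 10^5 m²
S = ΔV / (A × Δh) = 35000 m³ / (7.977 × 10^5 m² × 46.7 m) = 9.395 × 10^-4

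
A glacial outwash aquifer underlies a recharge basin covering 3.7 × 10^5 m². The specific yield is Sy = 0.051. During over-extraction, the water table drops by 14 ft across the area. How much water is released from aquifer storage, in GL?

ΔV ≈ 0.0805 GL

Δh = 14 ft = 4.267 m
ΔV = Sy × A × Δh = 0.051 × 3.7 × 10^5 m² × 4.267 m = 80520 m³
ΔV = 80520 m³ = 0.08052 GL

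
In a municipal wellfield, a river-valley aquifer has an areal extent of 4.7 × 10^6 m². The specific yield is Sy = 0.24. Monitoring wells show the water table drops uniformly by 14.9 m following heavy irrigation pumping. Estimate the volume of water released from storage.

ΔV = Sy × A × Δh = 0.24 × 4.7 × 10^6 m² × 14.9 m = 1.681 × 10^7 m³

ΔV ≈ 1.68 × 10^7 m³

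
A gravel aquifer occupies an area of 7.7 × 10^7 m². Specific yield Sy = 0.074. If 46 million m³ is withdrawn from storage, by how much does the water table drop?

Δh ≈ 8.07 m

ΔV = 46 million m³ = 4.6 × 10^7 m³
Δh = ΔV / (Sy × A) = 4.6 × 10^7 m³ / (0.074 × 7.7 × 10^7 m²) = 8.073 m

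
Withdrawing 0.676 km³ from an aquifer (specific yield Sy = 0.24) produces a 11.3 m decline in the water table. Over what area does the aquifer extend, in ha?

ΔV = 0.676 km³ = 6.76 × 10^8 m³
A = ΔV / (Sy × Δh) = 6.76 × 10^8 / (0.24 × 11.3) = 2.493 × 10^8 m²
A = 2.493 × 10^8 m² = 24930 ha

A ≈ 24900 ha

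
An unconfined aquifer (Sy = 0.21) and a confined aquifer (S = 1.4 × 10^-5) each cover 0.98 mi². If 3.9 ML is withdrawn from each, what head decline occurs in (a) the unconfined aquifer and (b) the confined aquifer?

Δh_u ≈ 0.00732 m; Δh_c ≈ 110 m

A = 0.98 mi² = 2.538 × 10^6 m²
ΔV = 3.9 ML = 3900 m³
Unconfined: Δh_u = ΔV/(Sy·A) = 3900/(0.21 × 2.538 × 10^6) = 0.007317 m
Confined: Δh_c = ΔV/(S·A) = 3900/(1.4 × 10^-5 × 2.538 × 10^6) = 109.8 m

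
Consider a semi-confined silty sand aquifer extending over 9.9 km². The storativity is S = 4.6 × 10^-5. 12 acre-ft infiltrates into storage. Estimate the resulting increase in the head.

Δh ≈ 32.5 m

A = 9.9 km² = 9.9 × 10^6 m²
ΔV = 12 acre-ft = 14800 m³
Δh = ΔV / (S × A) = 14800 m³ / (4.6 × 10^-5 × 9.9 × 10^6 m²) = 32.5 m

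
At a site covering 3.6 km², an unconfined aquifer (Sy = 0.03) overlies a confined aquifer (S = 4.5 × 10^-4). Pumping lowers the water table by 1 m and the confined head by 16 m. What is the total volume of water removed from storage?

A = 3.6 km² = 3.6 × 10^6 m²
Unconfined: ΔV_u = Sy × A × Δh_u = 0.03 × 3.6 × 10^6 × 1 = 1.08 × 10^5 m³
Confined: ΔV_c = S × A × Δh_c = 4.5 × 10^-4 × 3.6 × 10^6 × 16 = 25920 m³
Total ΔV = 1.08 × 10^5 + 25920 = 1.339 × 10^5 m³

ΔV ≈ 1.34 × 10^5 m³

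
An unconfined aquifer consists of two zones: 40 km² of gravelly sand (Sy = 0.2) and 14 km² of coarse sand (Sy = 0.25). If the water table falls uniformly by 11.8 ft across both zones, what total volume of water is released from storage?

ΔV ≈ 4.14 × 10^7 m³

A₁ = 40 km² = 4 × 10^7 m²; A₂ = 14 km² = 1.4 × 10^7 m²
Δh = 11.8 ft = 3.597 m
ΔV₁ = 0.2 × 4 × 10^7 × 3.597 = 2.877 × 10^7 m³
ΔV₂ = 0.25 × 1.4 × 10^7 × 3.597 = 1.259 × 10^7 m³
ΔV = ΔV₁ + ΔV₂ = 4.136 × 10^7 m³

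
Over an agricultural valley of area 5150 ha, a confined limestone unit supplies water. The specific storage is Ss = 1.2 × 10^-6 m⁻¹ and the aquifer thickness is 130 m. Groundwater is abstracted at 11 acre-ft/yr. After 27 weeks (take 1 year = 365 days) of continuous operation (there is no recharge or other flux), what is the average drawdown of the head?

Δh ≈ 0.875 m

S = Ss × b = 1.2 × 10^-6 m⁻¹ × 130 m = 1.56 × 10^-4
A = 5150 ha = 5.15 × 10^7 m²
Q = 11 acre-ft/yr = 37.17 m³/d
t = 27 weeks = 189 d
ΔV = Q × t = 37.17 m³/d × 189 d = 7026 m³
Δh = ΔV / (S × A) = 7026 / (1.56 × 10^-4 × 5.15 × 10^7) = 0.8745 m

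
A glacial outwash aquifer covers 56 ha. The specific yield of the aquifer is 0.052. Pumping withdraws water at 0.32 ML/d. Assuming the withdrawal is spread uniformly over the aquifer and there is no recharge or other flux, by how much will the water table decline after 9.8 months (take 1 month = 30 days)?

Δh ≈ 3.23 m

A = 56 ha = 5.6 × 10^5 m²
Q = 0.32 ML/d = 320 m³/d
t = 9.8 months = 294 d
ΔV = Q × t = 320 m³/d × 294 d = 94080 m³
Δh = ΔV / (Sy × A) = 94080 / (0.052 × 5.6 × 10^5) = 3.231 m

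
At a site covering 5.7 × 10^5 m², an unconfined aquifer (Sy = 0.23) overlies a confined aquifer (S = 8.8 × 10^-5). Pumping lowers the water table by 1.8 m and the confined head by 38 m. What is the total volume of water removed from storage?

Unconfined: ΔV_u = Sy × A × Δh_u = 0.23 × 5.7 × 10^5 × 1.8 = 2.36 × 10^5 m³
Confined: ΔV_c = S × A × Δh_c = 8.8 × 10^-5 × 5.7 × 10^5 × 38 = 1906 m³
Total ΔV = 2.36 × 10^5 + 1906 = 2.379 × 10^5 m³

ΔV ≈ 2.38 × 10^5 m³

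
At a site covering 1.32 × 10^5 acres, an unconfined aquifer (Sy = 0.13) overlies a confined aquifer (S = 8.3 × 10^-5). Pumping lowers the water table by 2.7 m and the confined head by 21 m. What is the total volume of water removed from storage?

A = 1.32 × 10^5 acres = 5.342 × 10^8 m²
Unconfined: ΔV_u = Sy × A × Δh_u = 0.13 × 5.342 × 10^8 × 2.7 = 1.875 × 10^8 m³
Confined: ΔV_c = S × A × Δh_c = 8.3 × 10^-5 × 5.342 × 10^8 × 21 = 9.311 × 10^5 m³
Total ΔV = 1.875 × 10^8 + 9.311 × 10^5 = 1.884 × 10^8 m³

ΔV ≈ 1.88 × 10^8 m³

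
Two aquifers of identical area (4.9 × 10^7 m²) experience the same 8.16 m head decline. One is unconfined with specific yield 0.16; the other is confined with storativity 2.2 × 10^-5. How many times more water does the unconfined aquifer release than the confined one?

Unconfined: ΔV_u = Sy × A × Δh = 0.16 × 4.9 × 10^7 × 8.16 = 6.397 × 10^7 m³
Confined: ΔV_c = S × A × Δh = 2.2 × 10^-5 × 4.9 × 10^7 × 8.16 = 8796 m³
Ratio = ΔV_u / ΔV_c = Sy / S = 0.16 / 2.2 × 10^-5 = 7273

ΔV_u / ΔV_c ≈ 7270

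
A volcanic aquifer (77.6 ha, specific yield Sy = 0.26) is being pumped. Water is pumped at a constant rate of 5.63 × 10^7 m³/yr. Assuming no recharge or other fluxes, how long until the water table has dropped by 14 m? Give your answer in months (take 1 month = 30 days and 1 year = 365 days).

t ≈ 0.61 months

A = 77.6 ha = 7.76 × 10^5 m²
ΔV = Sy × A × Δh = 0.26 × 7.76 × 10^5 × 14 = 2.825 × 10^6 m³
Q = 5.63 × 10^7 m³/yr = 1.542 × 10^5 m³/d
t = ΔV / Q = 2.825 × 10^6 m³ / 1.542 × 10^5 m³/d = 18.31 d
t = 18.31 d ≈ 0.6104 months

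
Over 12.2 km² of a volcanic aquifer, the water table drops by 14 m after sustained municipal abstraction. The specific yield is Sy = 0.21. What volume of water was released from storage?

A = 12.2 km² = 1.22 × 10^7 m²
ΔV = Sy × A × Δh = 0.21 × 1.22 × 10^7 m² × 14 m = 3.587 × 10^7 m³

ΔV ≈ 3.59 × 10^7 m³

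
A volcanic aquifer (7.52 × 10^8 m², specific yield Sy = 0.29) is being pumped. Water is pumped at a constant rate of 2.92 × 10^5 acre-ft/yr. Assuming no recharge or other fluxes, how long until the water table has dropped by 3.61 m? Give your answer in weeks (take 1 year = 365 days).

t ≈ 114 weeks

ΔV = Sy × A × Δh = 0.29 × 7.52 × 10^8 × 3.61 = 7.873 × 10^8 m³
Q = 2.92 × 10^5 acre-ft/yr = 9.868 × 10^5 m³/d
t = ΔV / Q = 7.873 × 10^8 m³ / 9.868 × 10^5 m³/d = 797.8 d
t = 797.8 d ≈ 114 weeks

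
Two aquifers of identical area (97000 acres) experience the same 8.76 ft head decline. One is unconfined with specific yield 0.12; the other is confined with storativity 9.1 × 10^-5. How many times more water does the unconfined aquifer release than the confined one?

ΔV_u / ΔV_c ≈ 1320

A = 97000 acres = 3.925 × 10^8 m²
Δh = 8.76 ft = 2.67 m
Unconfined: ΔV_u = Sy × A × Δh = 0.12 × 3.925 × 10^8 × 2.67 = 1.258 × 10^8 m³
Confined: ΔV_c = S × A × Δh = 9.1 × 10^-5 × 3.925 × 10^8 × 2.67 = 95380 m³
Ratio = ΔV_u / ΔV_c = Sy / S = 0.12 / 9.1 × 10^-5 = 1319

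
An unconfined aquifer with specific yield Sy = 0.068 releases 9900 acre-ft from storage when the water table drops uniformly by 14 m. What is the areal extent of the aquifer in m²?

A ≈ 1.28 × 10^7 m²

ΔV = 9900 acre-ft = 1.221 × 10^7 m³
A = ΔV / (Sy × Δh) = 1.221 × 10^7 / (0.068 × 14) = 1.283 × 10^7 m²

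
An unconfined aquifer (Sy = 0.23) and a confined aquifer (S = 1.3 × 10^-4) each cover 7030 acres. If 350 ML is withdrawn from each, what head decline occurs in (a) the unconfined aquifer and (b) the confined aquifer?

Δh_u ≈ 0.0535 m; Δh_c ≈ 94.6 m

A = 7030 acres = 2.845 × 10^7 m²
ΔV = 350 ML = 3.5 × 10^5 m³
Unconfined: Δh_u = ΔV/(Sy·A) = 3.5 × 10^5/(0.23 × 2.845 × 10^7) = 0.05349 m
Confined: Δh_c = ΔV/(S·A) = 3.5 × 10^5/(1.3 × 10^-4 × 2.845 × 10^7) = 94.63 m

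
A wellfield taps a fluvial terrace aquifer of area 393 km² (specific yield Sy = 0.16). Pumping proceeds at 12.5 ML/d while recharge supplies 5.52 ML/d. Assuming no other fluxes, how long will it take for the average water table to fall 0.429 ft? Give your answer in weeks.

A = 393 km² = 3.93 × 10^8 m²
Δh = 0.429 ft = 0.1308 m
ΔV = Sy × A × Δh = 0.16 × 3.93 × 10^8 × 0.1308 = 8.222 × 10^6 m³
Net withdrawal = 12.5 − 5.52 = 6.98 ML/d = 6980 m³/d
t = ΔV / Q = 8.222 × 10^6 m³ / 6980 m³/d = 1178 d
t = 1178 d ≈ 168.3 weeks

t ≈ 168 weeks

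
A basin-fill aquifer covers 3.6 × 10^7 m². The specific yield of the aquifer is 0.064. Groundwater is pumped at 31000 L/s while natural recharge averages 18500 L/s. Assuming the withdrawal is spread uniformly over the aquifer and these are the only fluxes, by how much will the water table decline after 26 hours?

Δh ≈ 0.508 m

Net abstraction = 31000 − 18500 = 12500 L/s
Q_net = 12500 L/s = 1.08 × 10^6 m³/d
t = 26 hours = 1.083 d
ΔV = Q × t = 1.08 × 10^6 m³/d × 1.083 d = 1.17 × 10^6 m³
Δh = ΔV / (Sy × A) = 1.17 × 10^6 / (0.064 × 3.6 × 10^7) = 0.5078 m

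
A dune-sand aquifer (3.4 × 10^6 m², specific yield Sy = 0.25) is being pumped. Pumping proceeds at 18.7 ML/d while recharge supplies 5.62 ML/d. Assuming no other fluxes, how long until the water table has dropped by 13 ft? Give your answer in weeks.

t ≈ 36.8 weeks

Δh = 13 ft = 3.962 m
ΔV = Sy × A × Δh = 0.25 × 3.4 × 10^6 × 3.962 = 3.368 × 10^6 m³
Net withdrawal = 18.7 − 5.62 = 13.08 ML/d = 13080 m³/d
t = ΔV / Q = 3.368 × 10^6 m³ / 13080 m³/d = 257.5 d
t = 257.5 d ≈ 36.79 weeks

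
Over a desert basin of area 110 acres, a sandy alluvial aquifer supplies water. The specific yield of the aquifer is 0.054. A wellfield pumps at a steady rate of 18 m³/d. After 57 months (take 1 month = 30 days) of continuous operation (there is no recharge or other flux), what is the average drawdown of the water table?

A = 110 acres = 4.452 × 10^5 m²
t = 57 months = 1710 d
ΔV = Q × t = 18 m³/d × 1710 d = 30780 m³
Δh = ΔV / (Sy × A) = 30780 / (0.054 × 4.452 × 10^5) = 1.28 m

Δh ≈ 1.28 m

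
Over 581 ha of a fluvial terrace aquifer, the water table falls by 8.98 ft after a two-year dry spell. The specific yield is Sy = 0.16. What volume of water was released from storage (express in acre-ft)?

A = 581 ha = 5.81 × 10^6 m²
Δh = 8.98 ft = 2.737 m
ΔV = Sy × A × Δh = 0.16 × 5.81 × 10^6 m² × 2.737 m = 2.544 × 10^6 m³
ΔV = 2.544 × 10^6 m³ = 2063 acre-ft

ΔV ≈ 2060 acre-ft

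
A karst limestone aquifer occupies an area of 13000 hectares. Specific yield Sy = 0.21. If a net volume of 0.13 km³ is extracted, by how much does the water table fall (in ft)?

Δh ≈ 15.6 ft

A = 13000 hectares = 1.3 × 10^8 m²
ΔV = 0.13 km³ = 1.3 × 10^8 m³
Δh = ΔV / (Sy × A) = 1.3 × 10^8 m³ / (0.21 × 1.3 × 10^8 m²) = 4.762 m
Δh = 4.762 m = 15.62 ft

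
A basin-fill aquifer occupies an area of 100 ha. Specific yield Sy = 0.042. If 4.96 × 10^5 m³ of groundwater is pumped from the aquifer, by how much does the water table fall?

A = 100 ha = 1 × 10^6 m²
Δh = ΔV / (Sy × A) = 4.96 × 10^5 m³ / (0.042 × 1 × 10^6 m²) = 11.81 m

Δh ≈ 11.8 m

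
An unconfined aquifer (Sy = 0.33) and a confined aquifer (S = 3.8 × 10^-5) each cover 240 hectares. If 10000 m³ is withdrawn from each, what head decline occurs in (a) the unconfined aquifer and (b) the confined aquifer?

A = 240 hectares = 2.4 × 10^6 m²
Unconfined: Δh_u = ΔV/(Sy·A) = 10000/(0.33 × 2.4 × 10^6) = 0.01263 m
Confined: Δh_c = ΔV/(S·A) = 10000/(3.8 × 10^-5 × 2.4 × 10^6) = 109.6 m

Δh_u ≈ 0.0126 m; Δh_c ≈ 110 m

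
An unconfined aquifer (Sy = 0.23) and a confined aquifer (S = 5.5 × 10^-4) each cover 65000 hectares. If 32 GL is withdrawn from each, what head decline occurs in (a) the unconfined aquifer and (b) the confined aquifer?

Δh_u ≈ 0.214 m; Δh_c ≈ 89.5 m

A = 65000 hectares = 6.5 × 10^8 m²
ΔV = 32 GL = 3.2 × 10^7 m³
Unconfined: Δh_u = ΔV/(Sy·A) = 3.2 × 10^7/(0.23 × 6.5 × 10^8) = 0.214 m
Confined: Δh_c = ΔV/(S·A) = 3.2 × 10^7/(5.5 × 10^-4 × 6.5 × 10^8) = 89.51 m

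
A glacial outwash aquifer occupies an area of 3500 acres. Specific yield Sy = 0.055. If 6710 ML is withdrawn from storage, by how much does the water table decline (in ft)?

A = 3500 acres = 1.416 × 10^7 m²
ΔV = 6710 ML = 6.71 × 10^6 m³
Δh = ΔV / (Sy × A) = 6.71 × 10^6 m³ / (0.055 × 1.416 × 10^7 m²) = 8.613 m
Δh = 8.613 m = 28.26 ft

Δh ≈ 28.3 ft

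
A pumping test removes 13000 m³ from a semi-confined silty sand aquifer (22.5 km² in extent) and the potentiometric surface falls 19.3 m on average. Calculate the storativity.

A = 22.5 km² = 2.25 × 10^7 m²
S = ΔV / (A × Δh) = 13000 m³ / (2.25 × 10^7 m² × 19.3 m) = 2.994 × 10^-5

S ≈ 3 × 10^-5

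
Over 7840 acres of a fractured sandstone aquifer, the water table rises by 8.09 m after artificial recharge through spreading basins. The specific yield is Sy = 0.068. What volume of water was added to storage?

ΔV ≈ 1.75 × 10^7 m³

A = 7840 acres = 3.173 × 10^7 m²
ΔV = Sy × A × Δh = 0.068 × 3.173 × 10^7 m² × 8.09 m = 1.745 × 10^7 m³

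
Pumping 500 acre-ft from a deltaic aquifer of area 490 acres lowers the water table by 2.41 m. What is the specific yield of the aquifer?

Sy ≈ 0.13

A = 490 acres = 1.983 × 10^6 m²
ΔV = 500 acre-ft = 6.167 × 10^5 m³
Sy = ΔV / (A × Δh) = 6.167 × 10^5 m³ / (1.983 × 10^6 m² × 2.41 m) = 0.1291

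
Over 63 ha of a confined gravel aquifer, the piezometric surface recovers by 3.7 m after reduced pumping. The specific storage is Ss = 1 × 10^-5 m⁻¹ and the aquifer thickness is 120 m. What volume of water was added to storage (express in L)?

ΔV ≈ 2.8 × 10^6 L

S = Ss × b = 1 × 10^-5 m⁻¹ × 120 m = 1.2 × 10^-3
A = 63 ha = 6.3 × 10^5 m²
ΔV = S × A × Δh = 0.0012 × 6.3 × 10^5 m² × 3.7 m = 2797 m³
ΔV = 2797 m³ = 2.797 × 10^6 L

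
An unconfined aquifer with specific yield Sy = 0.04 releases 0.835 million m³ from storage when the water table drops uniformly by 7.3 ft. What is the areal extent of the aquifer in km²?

A ≈ 9.38 km²

Δh = 7.3 ft = 2.225 m
ΔV = 0.835 million m³ = 8.35 × 10^5 m³
A = ΔV / (Sy × Δh) = 8.35 × 10^5 / (0.04 × 2.225) = 9.382 × 10^6 m²
A = 9.382 × 10^6 m² = 9.382 km²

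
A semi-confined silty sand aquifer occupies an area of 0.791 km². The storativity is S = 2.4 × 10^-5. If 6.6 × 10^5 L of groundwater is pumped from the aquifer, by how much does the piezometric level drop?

A = 0.791 km² = 7.91 × 10^5 m²
ΔV = 6.6 × 10^5 L = 660 m³
Δh = ΔV / (S × A) = 660 m³ / (2.4 × 10^-5 × 7.91 × 10^5 m²) = 34.77 m

Δh ≈ 34.8 m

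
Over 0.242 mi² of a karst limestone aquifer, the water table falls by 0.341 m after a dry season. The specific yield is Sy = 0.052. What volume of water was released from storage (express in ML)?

ΔV ≈ 11.1 ML

A = 0.242 mi² = 6.268 × 10^5 m²
ΔV = Sy × A × Δh = 0.052 × 6.268 × 10^5 m² × 0.341 m = 11110 m³
ΔV = 11110 m³ = 11.11 ML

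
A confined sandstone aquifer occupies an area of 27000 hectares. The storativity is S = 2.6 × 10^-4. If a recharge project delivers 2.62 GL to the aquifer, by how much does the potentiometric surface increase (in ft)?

Δh ≈ 122 ft

A = 27000 hectares = 2.7 × 10^8 m²
ΔV = 2.62 GL = 2.62 × 10^6 m³
Δh = ΔV / (S × A) = 2.62 × 10^6 m³ / (2.6 × 10^-4 × 2.7 × 10^8 m²) = 37.32 m
Δh = 37.32 m = 122.4 ft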